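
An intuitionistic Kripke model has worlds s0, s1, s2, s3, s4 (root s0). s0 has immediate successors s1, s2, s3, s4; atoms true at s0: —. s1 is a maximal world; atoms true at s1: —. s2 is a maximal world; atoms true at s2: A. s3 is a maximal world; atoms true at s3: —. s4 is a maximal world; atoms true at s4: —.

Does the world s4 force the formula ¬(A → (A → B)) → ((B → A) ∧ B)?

Yes

s4 ⊩ ¬(A → (A → B)) → ((B → A) ∧ B) vacuously: no world accessible from s4 forces the antecedent ¬(A → (A → B)).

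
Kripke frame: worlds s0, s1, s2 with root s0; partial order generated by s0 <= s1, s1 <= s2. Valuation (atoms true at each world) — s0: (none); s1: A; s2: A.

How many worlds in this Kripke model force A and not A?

s0: does not force it — s0 does not force A and not A since s0 fails A.
s1: does not force it.
s2: does not force it.
Worlds forcing the formula: { }.

0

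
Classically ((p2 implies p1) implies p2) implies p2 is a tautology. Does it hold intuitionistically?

This is Peirce's law, which is not intuitionistically valid.
A Kripke countermodel: worlds u, v; order generated by u <= v; atoms true at each world — u:{}; v:{p2}.
u does not force ((p2 implies p1) implies p2) implies p2: already at u itself, u forces (p2 implies p1) implies p2 but u does not force p2.
u lacks atom p2, so u does not force p2.
So the root u does not force the formula.

No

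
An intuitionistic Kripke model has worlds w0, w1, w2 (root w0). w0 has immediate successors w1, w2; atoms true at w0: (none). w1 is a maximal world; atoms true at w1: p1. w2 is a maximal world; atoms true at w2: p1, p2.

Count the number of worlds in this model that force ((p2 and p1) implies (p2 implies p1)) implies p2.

w0: does not force it — w0 does not force ((p2 and p1) implies (p2 implies p1)) implies p2: already at w0 itself, w0 forces (p2 and p1) implies (p2 implies p1) but w0 does not force p2.
w1: does not force it — w1 does not force ((p2 and p1) implies (p2 implies p1)) implies p2: already at w1 itself, w1 forces (p2 and p1) implies (p2 implies p1) but w1 does not force p2.
w2: forces it.
Worlds forcing the formula: {w2}.

1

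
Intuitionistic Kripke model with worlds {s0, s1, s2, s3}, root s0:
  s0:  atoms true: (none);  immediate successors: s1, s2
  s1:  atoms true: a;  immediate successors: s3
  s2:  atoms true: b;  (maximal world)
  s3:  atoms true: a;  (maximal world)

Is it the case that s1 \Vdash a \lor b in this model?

Yes

s1 \Vdash a \lor b via the disjunct a.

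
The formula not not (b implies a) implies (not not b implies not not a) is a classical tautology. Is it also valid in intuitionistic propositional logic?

Yes

This is the distribution of double negation over implication, which is intuitionistically derivable.
Assume not not (b implies a) and not not b; suppose not a. Then b implies a would give not b (by contraposition), contradicting not not b; so not (b implies a), contradicting not not (b implies a). Hence not not a.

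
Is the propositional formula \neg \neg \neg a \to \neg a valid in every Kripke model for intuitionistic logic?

This is triple-negation reduction, which is intuitionistically derivable.
Assume \neg \neg \neg a and suppose a. Then \neg \neg a (double-negation introduction), contradicting \neg \neg \neg a. So \neg a.

Yes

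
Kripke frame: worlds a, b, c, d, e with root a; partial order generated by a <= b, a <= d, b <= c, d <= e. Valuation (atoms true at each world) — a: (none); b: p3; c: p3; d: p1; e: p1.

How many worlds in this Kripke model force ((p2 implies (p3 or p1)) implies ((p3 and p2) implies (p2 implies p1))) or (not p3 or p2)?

a: forces it.
b: forces it.
c: forces it.
d: forces it.
e: forces it.
Worlds forcing the formula: {a, b, c, d, e}.

5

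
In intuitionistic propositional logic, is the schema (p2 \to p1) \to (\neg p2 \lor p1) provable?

This is the material-implication-as-disjunction principle, which is not intuitionistically valid.
A Kripke countermodel: worlds u, v; order generated by u \le v; atoms true at each world — u:{}; v:{p1,p2}.
u \nVdash (p2 \to p1) \to (\neg p2 \lor p1): already at u itself, u \Vdash p2 \to p1 but u \nVdash \neg p2 \lor p1.
u \nVdash \neg p2 \lor p1: neither disjunct is forced at u.
u \nVdash \neg p2 since v is accessible from u and v \Vdash p2.
So the root u does not force the formula.

No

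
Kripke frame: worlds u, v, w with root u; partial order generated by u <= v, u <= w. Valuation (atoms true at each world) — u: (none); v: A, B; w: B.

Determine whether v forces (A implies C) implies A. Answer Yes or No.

v forces (A implies C) implies A vacuously: no world accessible from v forces the antecedent A implies C.

Yes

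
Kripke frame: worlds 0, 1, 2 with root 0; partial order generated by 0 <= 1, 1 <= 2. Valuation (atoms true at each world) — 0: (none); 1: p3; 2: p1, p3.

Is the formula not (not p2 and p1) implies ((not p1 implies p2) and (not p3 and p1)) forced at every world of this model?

0 forces not (not p2 and p1) implies ((not p1 implies p2) and (not p3 and p1)) vacuously: no world accessible from 0 forces the antecedent not (not p2 and p1).
Since the root 0 forces not (not p2 and p1) implies ((not p1 implies p2) and (not p3 and p1)) and forcing is persistent (monotone upward), every world forces it.

Yes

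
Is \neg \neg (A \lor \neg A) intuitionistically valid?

Yes

This is the double negation of excluded middle, which is intuitionistically derivable.
Assuming \neg (A \lor \neg A): from A we'd get A \lor \neg A, so \neg A; but then A \lor \neg A again — contradiction. Hence \neg \neg (A \lor \neg A).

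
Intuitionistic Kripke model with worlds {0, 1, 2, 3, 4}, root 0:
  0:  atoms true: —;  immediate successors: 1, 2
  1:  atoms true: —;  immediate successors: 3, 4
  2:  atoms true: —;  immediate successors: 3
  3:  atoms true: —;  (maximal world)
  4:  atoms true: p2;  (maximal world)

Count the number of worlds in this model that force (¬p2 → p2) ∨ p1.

1

0: does not force it — 0 ⊮ (¬p2 → p2) ∨ p1: neither disjunct is forced at 0.
1: does not force it — 1 ⊮ (¬p2 → p2) ∨ p1: neither disjunct is forced at 1.
2: does not force it — 2 ⊮ (¬p2 → p2) ∨ p1: neither disjunct is forced at 2.
3: does not force it.
4: forces it.
Worlds forcing the formula: {4}.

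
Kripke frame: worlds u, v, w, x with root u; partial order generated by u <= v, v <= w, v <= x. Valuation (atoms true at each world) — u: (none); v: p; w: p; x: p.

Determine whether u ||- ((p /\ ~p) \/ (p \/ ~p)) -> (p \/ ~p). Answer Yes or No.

Yes

u ||- ((p /\ ~p) \/ (p \/ ~p)) -> (p \/ ~p): every world accessible from u that forces (p /\ ~p) \/ (p \/ ~p) (namely v, w, x) also forces p \/ ~p.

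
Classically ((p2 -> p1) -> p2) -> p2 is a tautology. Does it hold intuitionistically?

No

This is Peirce's law, which is not intuitionistically valid.
A Kripke countermodel: worlds s0, s1; order generated by s0 <= s1; atoms true at each world — s0:{}; s1:{p2}.
s0 ||-/- ((p2 -> p1) -> p2) -> p2: already at s0 itself, s0 ||- (p2 -> p1) -> p2 but s0 ||-/- p2.
s0 lacks atom p2, so s0 ||-/- p2.
So the root s0 does not force the formula.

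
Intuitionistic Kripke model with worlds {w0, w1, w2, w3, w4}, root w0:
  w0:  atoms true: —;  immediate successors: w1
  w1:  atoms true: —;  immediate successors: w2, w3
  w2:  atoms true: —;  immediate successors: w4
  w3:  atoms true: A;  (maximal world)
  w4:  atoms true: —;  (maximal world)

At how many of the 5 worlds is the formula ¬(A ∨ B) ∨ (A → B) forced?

w0: does not force it — w0 ⊮ ¬(A ∨ B) ∨ (A → B): neither disjunct is forced at w0.
w1: does not force it — w1 ⊮ ¬(A ∨ B) ∨ (A → B): neither disjunct is forced at w1.
w2: forces it.
w3: does not force it — w3 ⊮ ¬(A ∨ B) ∨ (A → B): neither disjunct is forced at w3.
w4: forces it.
Worlds forcing the formula: {w2, w4}.

2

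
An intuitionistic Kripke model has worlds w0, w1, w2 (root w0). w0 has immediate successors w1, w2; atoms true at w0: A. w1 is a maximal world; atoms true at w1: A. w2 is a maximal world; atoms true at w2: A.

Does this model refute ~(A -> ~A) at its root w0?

No

w0 ||- ~(A -> ~A): no world accessible from w0 forces A -> ~A.
So the root w0 forces ~(A -> ~A); the model is not a countermodel.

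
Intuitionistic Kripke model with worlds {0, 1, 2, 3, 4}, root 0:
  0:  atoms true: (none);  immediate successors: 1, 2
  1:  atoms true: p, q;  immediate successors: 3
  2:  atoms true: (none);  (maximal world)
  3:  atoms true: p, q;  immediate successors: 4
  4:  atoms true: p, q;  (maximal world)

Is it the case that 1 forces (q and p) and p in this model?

Yes

1 forces (q and p) and p since 1 forces both conjuncts.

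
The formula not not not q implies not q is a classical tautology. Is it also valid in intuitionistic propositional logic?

Yes

This is triple-negation reduction, which is intuitionistically derivable.
Assume not not not q and suppose q. Then not not q (double-negation introduction), contradicting not not not q. So not q.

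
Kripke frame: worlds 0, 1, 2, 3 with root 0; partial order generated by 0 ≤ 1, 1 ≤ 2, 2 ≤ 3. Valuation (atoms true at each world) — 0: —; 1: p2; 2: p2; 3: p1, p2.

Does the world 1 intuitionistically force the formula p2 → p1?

1 ⊮ p2 → p1: already at 1 itself, 1 ⊩ p2 but 1 ⊮ p1.
1 lacks atom p1, so 1 ⊮ p1.

No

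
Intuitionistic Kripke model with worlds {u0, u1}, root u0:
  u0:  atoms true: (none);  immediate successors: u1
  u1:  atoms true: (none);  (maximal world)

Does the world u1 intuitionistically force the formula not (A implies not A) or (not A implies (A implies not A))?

u1 forces not (A implies not A) or (not A implies (A implies not A)) via the disjunct not A implies (A implies not A).

Yes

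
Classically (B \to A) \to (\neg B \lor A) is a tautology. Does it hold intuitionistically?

This is the material-implication-as-disjunction principle, which is not intuitionistically valid.
A Kripke countermodel: worlds u0, u1; order generated by u0 \le u1; atoms true at each world — u0:{}; u1:{A,B}.
u0 \nVdash (B \to A) \to (\neg B \lor A): already at u0 itself, u0 \Vdash B \to A but u0 \nVdash \neg B \lor A.
u0 \nVdash \neg B \lor A: neither disjunct is forced at u0.
u0 \nVdash \neg B since u1 is accessible from u0 and u1 \Vdash B.
So the root u0 does not force the formula.

No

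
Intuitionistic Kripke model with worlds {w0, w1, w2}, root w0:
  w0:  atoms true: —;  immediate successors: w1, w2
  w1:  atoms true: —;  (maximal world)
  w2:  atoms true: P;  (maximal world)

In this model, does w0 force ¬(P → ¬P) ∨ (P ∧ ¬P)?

No

w0 ⊮ ¬(P → ¬P) ∨ (P ∧ ¬P): neither disjunct is forced at w0.
w0 ⊮ ¬(P → ¬P) since w1 is accessible from w0 and w1 ⊩ P → ¬P.
w1 ⊩ P → ¬P vacuously: no world accessible from w1 forces the antecedent P.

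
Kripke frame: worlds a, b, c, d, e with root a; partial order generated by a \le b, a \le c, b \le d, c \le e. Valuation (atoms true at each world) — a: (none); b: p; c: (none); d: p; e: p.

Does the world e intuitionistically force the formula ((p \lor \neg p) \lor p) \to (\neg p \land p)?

No

e \nVdash ((p \lor \neg p) \lor p) \to (\neg p \land p): already at e itself, e \Vdash (p \lor \neg p) \lor p but e \nVdash \neg p \land p.
e \nVdash \neg p \land p since e fails \neg p.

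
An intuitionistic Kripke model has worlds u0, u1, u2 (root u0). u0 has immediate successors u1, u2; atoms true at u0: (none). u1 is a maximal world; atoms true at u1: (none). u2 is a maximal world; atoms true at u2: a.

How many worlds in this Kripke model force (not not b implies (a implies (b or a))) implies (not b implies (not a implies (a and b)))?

1

u0: does not force it — u0 does not force (not not b implies (a implies (b or a))) implies (not b implies (not a implies (a and b))): already at u0 itself, u0 forces not not b implies (a implies (b or a)) but u0 does not force not b implies (not a implies (a and b)).
u1: does not force it.
u2: forces it.
Worlds forcing the formula: {u2}.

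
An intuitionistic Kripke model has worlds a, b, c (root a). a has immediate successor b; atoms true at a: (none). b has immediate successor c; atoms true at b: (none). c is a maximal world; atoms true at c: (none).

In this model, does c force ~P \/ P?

c ||- ~P \/ P via the disjunct ~P.

Yes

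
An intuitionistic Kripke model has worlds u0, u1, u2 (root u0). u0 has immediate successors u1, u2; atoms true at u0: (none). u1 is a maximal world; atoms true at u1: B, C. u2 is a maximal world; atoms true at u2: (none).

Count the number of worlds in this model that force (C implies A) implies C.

1

u0: does not force it — u0 does not force (C implies A) implies C: at the accessible world u2, u2 forces C implies A but u2 does not force C.
u1: forces it.
u2: does not force it — u2 does not force (C implies A) implies C: already at u2 itself, u2 forces C implies A but u2 does not force C.
Worlds forcing the formula: {u1}.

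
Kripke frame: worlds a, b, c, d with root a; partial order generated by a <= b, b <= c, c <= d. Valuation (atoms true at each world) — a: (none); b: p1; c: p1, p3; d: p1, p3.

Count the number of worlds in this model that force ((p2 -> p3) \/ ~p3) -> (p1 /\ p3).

2

a: does not force it — a ||-/- ((p2 -> p3) \/ ~p3) -> (p1 /\ p3): already at a itself, a ||- (p2 -> p3) \/ ~p3 but a ||-/- p1 /\ p3.
b: does not force it.
c: forces it.
d: forces it.
Worlds forcing the formula: {c, d}.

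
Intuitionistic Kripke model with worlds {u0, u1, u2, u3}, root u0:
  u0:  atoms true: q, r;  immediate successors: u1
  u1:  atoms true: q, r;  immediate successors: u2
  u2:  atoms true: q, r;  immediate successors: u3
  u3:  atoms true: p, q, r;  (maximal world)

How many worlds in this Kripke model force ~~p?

4

u0: forces it.
u1: forces it.
u2: forces it.
u3: forces it.
Worlds forcing the formula: {u0, u1, u2, u3}.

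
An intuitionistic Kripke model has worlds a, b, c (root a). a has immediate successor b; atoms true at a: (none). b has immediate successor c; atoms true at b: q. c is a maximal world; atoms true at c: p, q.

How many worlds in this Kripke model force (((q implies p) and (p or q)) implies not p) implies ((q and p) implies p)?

3

a: forces it.
b: forces it.
c: forces it.
Worlds forcing the formula: {a, b, c}.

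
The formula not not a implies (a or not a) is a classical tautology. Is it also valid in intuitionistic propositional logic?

This is a variant of double-negation elimination (deriving excluded middle from double negation), which is not intuitionistically valid.
A Kripke countermodel: worlds u, v; order generated by u <= v; atoms true at each world — u:{}; v:{a}.
u does not force not not a implies (a or not a): already at u itself, u forces not not a but u does not force a or not a.
u does not force a or not a: neither disjunct is forced at u.
u lacks atom a, so u does not force a.
So the root u does not force the formula.

No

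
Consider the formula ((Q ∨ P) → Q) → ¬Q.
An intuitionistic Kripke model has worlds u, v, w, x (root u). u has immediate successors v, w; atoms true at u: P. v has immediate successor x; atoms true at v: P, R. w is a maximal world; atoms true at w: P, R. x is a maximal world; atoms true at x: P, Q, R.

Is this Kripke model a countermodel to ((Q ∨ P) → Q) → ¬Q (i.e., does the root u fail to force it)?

u ⊮ ((Q ∨ P) → Q) → ¬Q: at the accessible world x, x ⊩ (Q ∨ P) → Q but x ⊮ ¬Q.
x ⊮ ¬Q since x is accessible from x and x ⊩ Q.
So the root u does not force ((Q ∨ P) → Q) → ¬Q; the model is a countermodel.

Yes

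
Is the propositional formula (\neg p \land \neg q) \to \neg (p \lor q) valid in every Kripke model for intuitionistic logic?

Yes

This is a constructively valid De Morgan direction (conjunction of negations to negated disjunction), which is intuitionistically derivable.
If both \neg p and \neg q hold at a world, no accessible world forces p or forces q, so none forces p \lor q.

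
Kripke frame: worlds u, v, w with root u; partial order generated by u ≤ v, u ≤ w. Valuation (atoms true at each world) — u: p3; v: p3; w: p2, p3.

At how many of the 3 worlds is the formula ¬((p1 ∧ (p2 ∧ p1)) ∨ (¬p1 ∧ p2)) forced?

1

u: does not force it — u ⊮ ¬((p1 ∧ (p2 ∧ p1)) ∨ (¬p1 ∧ p2)) since w is accessible from u and w ⊩ (p1 ∧ (p2 ∧ p1)) ∨ (¬p1 ∧ p2).
v: forces it.
w: does not force it.
Worlds forcing the formula: {v}.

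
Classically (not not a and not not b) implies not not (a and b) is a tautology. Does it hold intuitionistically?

This is the distribution of double negation over conjunction, which is intuitionistically derivable.
Assume not not a, not not b, and not (a and b). From a we'd get not b (since a and b is refuted), contradicting not not b; so not a, contradicting not not a.

Yes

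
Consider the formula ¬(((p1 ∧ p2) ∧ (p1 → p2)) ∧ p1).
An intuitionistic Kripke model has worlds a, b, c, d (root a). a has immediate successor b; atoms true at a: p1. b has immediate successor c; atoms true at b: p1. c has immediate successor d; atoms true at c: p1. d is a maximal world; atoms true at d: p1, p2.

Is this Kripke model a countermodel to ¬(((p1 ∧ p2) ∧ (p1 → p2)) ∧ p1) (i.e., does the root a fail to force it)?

a ⊮ ¬(((p1 ∧ p2) ∧ (p1 → p2)) ∧ p1) since d is accessible from a and d ⊩ ((p1 ∧ p2) ∧ (p1 → p2)) ∧ p1.
d ⊩ ((p1 ∧ p2) ∧ (p1 → p2)) ∧ p1 since d forces both conjuncts.
So the root a does not force ¬(((p1 ∧ p2) ∧ (p1 → p2)) ∧ p1); the model is a countermodel.

Yes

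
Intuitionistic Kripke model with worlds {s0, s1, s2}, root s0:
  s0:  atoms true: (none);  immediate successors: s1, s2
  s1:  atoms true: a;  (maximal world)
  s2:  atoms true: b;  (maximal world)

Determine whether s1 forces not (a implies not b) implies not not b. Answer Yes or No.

s1 forces not (a implies not b) implies not not b vacuously: no world accessible from s1 forces the antecedent not (a implies not b).

Yes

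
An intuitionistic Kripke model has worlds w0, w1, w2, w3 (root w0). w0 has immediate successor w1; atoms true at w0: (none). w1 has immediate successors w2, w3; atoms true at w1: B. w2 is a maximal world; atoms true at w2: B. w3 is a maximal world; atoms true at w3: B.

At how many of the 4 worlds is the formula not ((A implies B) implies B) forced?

w0: does not force it — w0 does not force not ((A implies B) implies B) since w1 is accessible from w0 and w1 forces (A implies B) implies B.
w1: does not force it — w1 does not force not ((A implies B) implies B) since w1 is accessible from w1 and w1 forces (A implies B) implies B.
w2: does not force it.
w3: does not force it.
Worlds forcing the formula: { }.

0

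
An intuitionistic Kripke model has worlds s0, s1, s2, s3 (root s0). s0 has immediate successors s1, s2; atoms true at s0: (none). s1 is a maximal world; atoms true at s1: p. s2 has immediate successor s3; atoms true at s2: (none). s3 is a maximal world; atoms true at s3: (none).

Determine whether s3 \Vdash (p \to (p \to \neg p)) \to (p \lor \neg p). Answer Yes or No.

s3 \Vdash (p \to (p \to \neg p)) \to (p \lor \neg p): every world accessible from s3 that forces p \to (p \to \neg p) (namely s3) also forces p \lor \neg p.

Yes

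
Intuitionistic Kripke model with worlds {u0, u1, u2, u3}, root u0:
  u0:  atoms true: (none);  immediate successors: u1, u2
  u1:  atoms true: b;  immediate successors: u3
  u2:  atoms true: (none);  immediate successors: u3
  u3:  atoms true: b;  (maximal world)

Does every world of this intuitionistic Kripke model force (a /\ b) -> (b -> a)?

Yes

u0 ||- (a /\ b) -> (b -> a) vacuously: no world accessible from u0 forces the antecedent a /\ b.
Since the root u0 forces (a /\ b) -> (b -> a) and forcing is persistent (monotone upward), every world forces it.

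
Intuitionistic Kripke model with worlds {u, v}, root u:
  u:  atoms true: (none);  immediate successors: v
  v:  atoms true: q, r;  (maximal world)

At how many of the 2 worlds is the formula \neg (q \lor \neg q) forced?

u: does not force it — u \nVdash \neg (q \lor \neg q) since v is accessible from u and v \Vdash q \lor \neg q.
v: does not force it — v \nVdash \neg (q \lor \neg q) since v is accessible from v and v \Vdash q \lor \neg q.
Worlds forcing the formula: { }.

0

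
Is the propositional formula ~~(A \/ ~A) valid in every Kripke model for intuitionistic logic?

This is the double negation of excluded middle, which is intuitionistically derivable.
Assuming ~(A \/ ~A): from A we'd get A \/ ~A, so ~A; but then A \/ ~A again — contradiction. Hence ~~(A \/ ~A).

Yes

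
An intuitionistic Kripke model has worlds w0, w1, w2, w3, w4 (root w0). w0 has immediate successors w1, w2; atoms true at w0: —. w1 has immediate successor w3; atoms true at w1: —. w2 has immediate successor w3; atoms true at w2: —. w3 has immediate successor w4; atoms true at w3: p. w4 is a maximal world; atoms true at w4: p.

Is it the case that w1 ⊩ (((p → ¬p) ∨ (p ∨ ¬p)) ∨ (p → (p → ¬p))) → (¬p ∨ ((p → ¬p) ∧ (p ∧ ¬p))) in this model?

w1 ⊮ (((p → ¬p) ∨ (p ∨ ¬p)) ∨ (p → (p → ¬p))) → (¬p ∨ ((p → ¬p) ∧ (p ∧ ¬p))): at the accessible world w3, w3 ⊩ ((p → ¬p) ∨ (p ∨ ¬p)) ∨ (p → (p → ¬p)) but w3 ⊮ ¬p ∨ ((p → ¬p) ∧ (p ∧ ¬p)).
w3 ⊮ ¬p ∨ ((p → ¬p) ∧ (p ∧ ¬p)): neither disjunct is forced at w3.
w3 ⊮ ¬p since w3 is accessible from w3 and w3 ⊩ p.

No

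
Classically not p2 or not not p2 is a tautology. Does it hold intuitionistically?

No

This is the weak law of excluded middle, which is not intuitionistically valid.
A Kripke countermodel: worlds s0, s1, s2; order generated by s0 <= s1, s0 <= s2; atoms true at each world — s0:{}; s1:{p2}; s2:{}.
s0 does not force not p2 or not not p2: neither disjunct is forced at s0.
s0 does not force not p2 since s1 is accessible from s0 and s1 forces p2.
So the root s0 does not force the formula.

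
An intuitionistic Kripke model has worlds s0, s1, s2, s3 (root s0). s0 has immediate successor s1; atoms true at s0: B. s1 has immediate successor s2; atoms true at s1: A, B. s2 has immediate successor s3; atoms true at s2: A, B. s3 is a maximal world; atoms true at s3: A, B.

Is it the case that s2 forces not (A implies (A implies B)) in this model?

No

s2 does not force not (A implies (A implies B)) since s2 is accessible from s2 and s2 forces A implies (A implies B).
s2 forces A implies (A implies B): every world accessible from s2 that forces A (namely s2, s3) also forces A implies B.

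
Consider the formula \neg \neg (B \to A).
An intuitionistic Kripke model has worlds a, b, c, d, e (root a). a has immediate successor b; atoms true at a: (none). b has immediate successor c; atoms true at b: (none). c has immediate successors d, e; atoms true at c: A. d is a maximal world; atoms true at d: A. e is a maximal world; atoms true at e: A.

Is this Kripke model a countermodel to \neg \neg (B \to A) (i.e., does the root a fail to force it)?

a \Vdash \neg \neg (B \to A): no world accessible from a forces \neg (B \to A).
So the root a forces \neg \neg (B \to A); the model is not a countermodel.

No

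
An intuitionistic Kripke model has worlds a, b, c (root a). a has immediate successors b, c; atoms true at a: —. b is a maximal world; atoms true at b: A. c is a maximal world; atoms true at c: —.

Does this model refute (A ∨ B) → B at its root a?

Yes

a ⊮ (A ∨ B) → B: at the accessible world b, b ⊩ A ∨ B but b ⊮ B.
b lacks atom B, so b ⊮ B.
So the root a does not force (A ∨ B) → B; the model is a countermodel.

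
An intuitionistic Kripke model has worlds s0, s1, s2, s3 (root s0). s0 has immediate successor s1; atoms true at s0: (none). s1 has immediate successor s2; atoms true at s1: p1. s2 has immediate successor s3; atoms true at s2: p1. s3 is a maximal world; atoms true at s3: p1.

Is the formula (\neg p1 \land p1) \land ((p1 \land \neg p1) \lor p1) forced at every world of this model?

No

Not every world: s0 \nVdash (\neg p1 \land p1) \land ((p1 \land \neg p1) \lor p1).
s0 \nVdash (\neg p1 \land p1) \land ((p1 \land \neg p1) \lor p1) since s0 fails \neg p1 \land p1.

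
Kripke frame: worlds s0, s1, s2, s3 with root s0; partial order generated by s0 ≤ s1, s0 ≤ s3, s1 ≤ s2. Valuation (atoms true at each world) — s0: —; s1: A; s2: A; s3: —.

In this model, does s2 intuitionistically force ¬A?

s2 ⊮ ¬A since s2 is accessible from s2 and s2 ⊩ A.

No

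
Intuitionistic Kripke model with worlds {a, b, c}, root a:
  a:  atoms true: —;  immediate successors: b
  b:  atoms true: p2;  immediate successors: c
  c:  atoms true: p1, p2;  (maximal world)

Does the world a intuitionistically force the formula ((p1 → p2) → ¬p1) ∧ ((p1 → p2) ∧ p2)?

No

a ⊮ ((p1 → p2) → ¬p1) ∧ ((p1 → p2) ∧ p2) since a fails (p1 → p2) → ¬p1.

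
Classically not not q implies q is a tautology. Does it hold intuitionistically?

No

This is double-negation elimination, which is not intuitionistically valid.
A Kripke countermodel: worlds w0, w1; order generated by w0 <= w1; atoms true at each world — w0:{}; w1:{q}.
w0 does not force not not q implies q: already at w0 itself, w0 forces not not q but w0 does not force q.
w0 lacks atom q, so w0 does not force q.
So the root w0 does not force the formula.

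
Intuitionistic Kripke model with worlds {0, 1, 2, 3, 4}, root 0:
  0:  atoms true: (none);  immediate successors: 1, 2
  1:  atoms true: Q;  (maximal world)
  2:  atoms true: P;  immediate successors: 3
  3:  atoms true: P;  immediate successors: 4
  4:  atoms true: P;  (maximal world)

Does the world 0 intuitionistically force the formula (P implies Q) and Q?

0 does not force (P implies Q) and Q since 0 fails P implies Q.

No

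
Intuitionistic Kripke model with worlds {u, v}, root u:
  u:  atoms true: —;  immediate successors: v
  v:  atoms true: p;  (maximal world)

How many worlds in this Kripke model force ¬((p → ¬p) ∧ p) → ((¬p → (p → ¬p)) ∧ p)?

1

u: does not force it — u ⊮ ¬((p → ¬p) ∧ p) → ((¬p → (p → ¬p)) ∧ p): already at u itself, u ⊩ ¬((p → ¬p) ∧ p) but u ⊮ (¬p → (p → ¬p)) ∧ p.
v: forces it.
Worlds forcing the formula: {v}.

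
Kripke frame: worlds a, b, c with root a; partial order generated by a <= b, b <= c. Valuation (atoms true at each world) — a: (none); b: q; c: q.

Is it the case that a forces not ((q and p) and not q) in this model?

a forces not ((q and p) and not q): no world accessible from a forces (q and p) and not q.

Yes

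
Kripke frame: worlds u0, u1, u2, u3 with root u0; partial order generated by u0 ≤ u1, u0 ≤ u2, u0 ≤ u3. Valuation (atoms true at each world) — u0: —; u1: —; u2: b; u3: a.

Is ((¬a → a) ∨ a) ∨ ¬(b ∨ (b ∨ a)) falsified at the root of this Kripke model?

u0 ⊮ ((¬a → a) ∨ a) ∨ ¬(b ∨ (b ∨ a)): neither disjunct is forced at u0.
u0 ⊮ (¬a → a) ∨ a: neither disjunct is forced at u0.
u0 ⊮ ¬a → a: at the accessible world u1, u1 ⊩ ¬a but u1 ⊮ a.
u1 lacks atom a, so u1 ⊮ a.
So the root u0 does not force ((¬a → a) ∨ a) ∨ ¬(b ∨ (b ∨ a)); the model is a countermodel.

Yes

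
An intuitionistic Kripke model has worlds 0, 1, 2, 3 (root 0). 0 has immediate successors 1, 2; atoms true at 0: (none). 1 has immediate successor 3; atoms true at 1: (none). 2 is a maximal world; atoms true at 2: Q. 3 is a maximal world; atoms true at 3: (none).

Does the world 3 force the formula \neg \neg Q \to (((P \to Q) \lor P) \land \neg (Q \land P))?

Yes

3 \Vdash \neg \neg Q \to (((P \to Q) \lor P) \land \neg (Q \land P)) vacuously: no world accessible from 3 forces the antecedent \neg \neg Q.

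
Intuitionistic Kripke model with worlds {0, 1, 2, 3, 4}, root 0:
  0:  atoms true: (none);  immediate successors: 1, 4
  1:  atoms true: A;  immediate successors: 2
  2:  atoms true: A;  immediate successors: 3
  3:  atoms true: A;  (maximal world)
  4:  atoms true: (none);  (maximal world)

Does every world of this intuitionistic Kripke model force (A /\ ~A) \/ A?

No

Not every world: 0 ||-/- (A /\ ~A) \/ A.
0 ||-/- (A /\ ~A) \/ A: neither disjunct is forced at 0.
0 ||-/- A /\ ~A since 0 fails A.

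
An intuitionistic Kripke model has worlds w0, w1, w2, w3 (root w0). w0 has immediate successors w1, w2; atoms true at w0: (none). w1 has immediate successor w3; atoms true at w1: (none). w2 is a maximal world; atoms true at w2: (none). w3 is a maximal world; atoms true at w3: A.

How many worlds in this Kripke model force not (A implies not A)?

w0: does not force it — w0 does not force not (A implies not A) since w2 is accessible from w0 and w2 forces A implies not A.
w1: forces it.
w2: does not force it — w2 does not force not (A implies not A) since w2 is accessible from w2 and w2 forces A implies not A.
w3: forces it.
Worlds forcing the formula: {w1, w3}.

2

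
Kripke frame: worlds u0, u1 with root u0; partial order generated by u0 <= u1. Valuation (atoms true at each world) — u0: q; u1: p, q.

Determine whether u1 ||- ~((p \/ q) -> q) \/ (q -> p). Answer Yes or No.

u1 ||- ~((p \/ q) -> q) \/ (q -> p) via the disjunct q -> p.

Yes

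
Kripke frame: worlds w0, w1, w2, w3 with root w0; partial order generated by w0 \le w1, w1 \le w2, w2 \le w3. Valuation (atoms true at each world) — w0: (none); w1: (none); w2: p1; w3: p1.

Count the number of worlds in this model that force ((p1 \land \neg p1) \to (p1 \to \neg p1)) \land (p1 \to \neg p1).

0

w0: does not force it — w0 \nVdash ((p1 \land \neg p1) \to (p1 \to \neg p1)) \land (p1 \to \neg p1) since w0 fails p1 \to \neg p1.
w1: does not force it — w1 \nVdash ((p1 \land \neg p1) \to (p1 \to \neg p1)) \land (p1 \to \neg p1) since w1 fails p1 \to \neg p1.
w2: does not force it.
w3: does not force it.
Worlds forcing the formula: { }.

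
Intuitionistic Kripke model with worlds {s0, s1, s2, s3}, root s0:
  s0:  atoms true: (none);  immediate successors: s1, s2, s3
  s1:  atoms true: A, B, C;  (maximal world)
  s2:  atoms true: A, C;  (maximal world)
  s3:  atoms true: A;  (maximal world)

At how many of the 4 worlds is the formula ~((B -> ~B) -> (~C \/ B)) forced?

1

s0: does not force it — s0 ||-/- ~((B -> ~B) -> (~C \/ B)) since s1 is accessible from s0 and s1 ||- (B -> ~B) -> (~C \/ B).
s1: does not force it.
s2: forces it.
s3: does not force it.
Worlds forcing the formula: {s2}.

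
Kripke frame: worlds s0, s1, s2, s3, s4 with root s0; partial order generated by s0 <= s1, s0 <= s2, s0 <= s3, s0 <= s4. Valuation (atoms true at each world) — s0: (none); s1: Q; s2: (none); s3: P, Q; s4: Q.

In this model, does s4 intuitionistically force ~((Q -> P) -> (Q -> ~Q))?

s4 ||-/- ~((Q -> P) -> (Q -> ~Q)) since s4 is accessible from s4 and s4 ||- (Q -> P) -> (Q -> ~Q).
s4 ||- (Q -> P) -> (Q -> ~Q) vacuously: no world accessible from s4 forces the antecedent Q -> P.

No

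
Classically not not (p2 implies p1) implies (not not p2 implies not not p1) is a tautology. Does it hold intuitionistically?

This is the distribution of double negation over implication, which is intuitionistically derivable.
Assume not not (p2 implies p1) and not not p2; suppose not p1. Then p2 implies p1 would give not p2 (by contraposition), contradicting not not p2; so not (p2 implies p1), contradicting not not (p2 implies p1). Hence not not p1.

Yes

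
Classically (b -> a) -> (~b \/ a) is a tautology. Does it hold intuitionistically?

No

This is the material-implication-as-disjunction principle, which is not intuitionistically valid.
A Kripke countermodel: worlds u, v; order generated by u <= v; atoms true at each world — u:{}; v:{a,b}.
u ||-/- (b -> a) -> (~b \/ a): already at u itself, u ||- b -> a but u ||-/- ~b \/ a.
u ||-/- ~b \/ a: neither disjunct is forced at u.
u ||-/- ~b since v is accessible from u and v ||- b.
So the root u does not force the formula.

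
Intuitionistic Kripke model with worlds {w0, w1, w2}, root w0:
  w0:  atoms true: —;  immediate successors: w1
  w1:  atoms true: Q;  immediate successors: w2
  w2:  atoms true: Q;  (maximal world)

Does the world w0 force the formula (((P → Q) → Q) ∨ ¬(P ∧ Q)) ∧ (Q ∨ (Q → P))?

No

w0 ⊮ (((P → Q) → Q) ∨ ¬(P ∧ Q)) ∧ (Q ∨ (Q → P)) since w0 fails Q ∨ (Q → P).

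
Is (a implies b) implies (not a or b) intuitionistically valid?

This is the material-implication-as-disjunction principle, which is not intuitionistically valid.
A Kripke countermodel: worlds 0, 1; order generated by 0 <= 1; atoms true at each world — 0:{}; 1:{a,b}.
0 does not force (a implies b) implies (not a or b): already at 0 itself, 0 forces a implies b but 0 does not force not a or b.
0 does not force not a or b: neither disjunct is forced at 0.
0 does not force not a since 1 is accessible from 0 and 1 forces a.
So the root 0 does not force the formula.

No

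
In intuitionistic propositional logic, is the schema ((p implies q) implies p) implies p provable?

No

This is Peirce's law, which is not intuitionistically valid.
A Kripke countermodel: worlds u0, u1; order generated by u0 <= u1; atoms true at each world — u0:{}; u1:{p}.
u0 does not force ((p implies q) implies p) implies p: already at u0 itself, u0 forces (p implies q) implies p but u0 does not force p.
u0 lacks atom p, so u0 does not force p.
So the root u0 does not force the formula.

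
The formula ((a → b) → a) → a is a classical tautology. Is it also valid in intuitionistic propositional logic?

No

This is Peirce's law, which is not intuitionistically valid.
A Kripke countermodel: worlds u0, u1; order generated by u0 ≤ u1; atoms true at each world — u0:{}; u1:{a}.
u0 ⊮ ((a → b) → a) → a: already at u0 itself, u0 ⊩ (a → b) → a but u0 ⊮ a.
u0 lacks atom a, so u0 ⊮ a.
So the root u0 does not force the formula.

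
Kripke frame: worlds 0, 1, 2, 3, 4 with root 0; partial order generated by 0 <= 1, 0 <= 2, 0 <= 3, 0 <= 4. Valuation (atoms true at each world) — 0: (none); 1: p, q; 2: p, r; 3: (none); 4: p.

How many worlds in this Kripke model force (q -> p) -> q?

1

0: does not force it — 0 ||-/- (q -> p) -> q: already at 0 itself, 0 ||- q -> p but 0 ||-/- q.
1: forces it.
2: does not force it — 2 ||-/- (q -> p) -> q: already at 2 itself, 2 ||- q -> p but 2 ||-/- q.
3: does not force it.
4: does not force it.
Worlds forcing the formula: {1}.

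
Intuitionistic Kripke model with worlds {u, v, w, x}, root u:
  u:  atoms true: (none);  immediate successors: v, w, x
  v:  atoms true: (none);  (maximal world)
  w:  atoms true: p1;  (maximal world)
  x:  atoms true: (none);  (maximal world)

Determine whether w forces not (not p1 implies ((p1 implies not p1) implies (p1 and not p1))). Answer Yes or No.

w does not force not (not p1 implies ((p1 implies not p1) implies (p1 and not p1))) since w is accessible from w and w forces not p1 implies ((p1 implies not p1) implies (p1 and not p1)).
w forces not p1 implies ((p1 implies not p1) implies (p1 and not p1)) vacuously: no world accessible from w forces the antecedent not p1.

No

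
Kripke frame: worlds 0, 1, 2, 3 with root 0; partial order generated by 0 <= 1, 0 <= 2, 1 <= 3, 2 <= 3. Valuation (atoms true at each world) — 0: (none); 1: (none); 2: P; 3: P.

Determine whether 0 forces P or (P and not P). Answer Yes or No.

No

0 does not force P or (P and not P): neither disjunct is forced at 0.
0 lacks atom P, so 0 does not force P.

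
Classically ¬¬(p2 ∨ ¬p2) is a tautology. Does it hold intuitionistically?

Yes

This is the double negation of excluded middle, which is intuitionistically derivable.
Assuming ¬(p2 ∨ ¬p2): from p2 we'd get p2 ∨ ¬p2, so ¬p2; but then p2 ∨ ¬p2 again — contradiction. Hence ¬¬(p2 ∨ ¬p2).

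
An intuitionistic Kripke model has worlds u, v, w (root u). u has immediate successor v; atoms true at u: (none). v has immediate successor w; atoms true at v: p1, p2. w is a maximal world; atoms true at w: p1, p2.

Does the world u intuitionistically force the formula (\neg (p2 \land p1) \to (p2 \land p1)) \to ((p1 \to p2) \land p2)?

u \nVdash (\neg (p2 \land p1) \to (p2 \land p1)) \to ((p1 \to p2) \land p2): already at u itself, u \Vdash \neg (p2 \land p1) \to (p2 \land p1) but u \nVdash (p1 \to p2) \land p2.
u \nVdash (p1 \to p2) \land p2 since u fails p2.

No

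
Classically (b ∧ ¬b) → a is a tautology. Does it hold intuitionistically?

This is an instance of ex falso quodlibet, which is intuitionistically derivable.
No world can force both b and ¬b, so the antecedent b ∧ ¬b is never forced and the implication holds vacuously at every world.

Yes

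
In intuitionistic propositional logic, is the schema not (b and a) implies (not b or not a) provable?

This is the constructively invalid direction of De Morgan's law for conjunction, which is not intuitionistically valid.
A Kripke countermodel: worlds u, v, w; order generated by u <= v, u <= w; atoms true at each world — u:{}; v:{b}; w:{a}.
u does not force not (b and a) implies (not b or not a): already at u itself, u forces not (b and a) but u does not force not b or not a.
u does not force not b or not a: neither disjunct is forced at u.
u does not force not b since v is accessible from u and v forces b.
So the root u does not force the formula.

No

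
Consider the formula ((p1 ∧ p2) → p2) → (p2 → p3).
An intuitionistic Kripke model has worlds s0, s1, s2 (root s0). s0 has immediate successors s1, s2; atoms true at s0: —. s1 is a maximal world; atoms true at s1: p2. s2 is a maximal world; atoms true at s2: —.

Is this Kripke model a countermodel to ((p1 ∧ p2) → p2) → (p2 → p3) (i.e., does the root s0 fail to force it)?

Yes

s0 ⊮ ((p1 ∧ p2) → p2) → (p2 → p3): already at s0 itself, s0 ⊩ (p1 ∧ p2) → p2 but s0 ⊮ p2 → p3.
s0 ⊮ p2 → p3: at the accessible world s1, s1 ⊩ p2 but s1 ⊮ p3.
s1 lacks atom p3, so s1 ⊮ p3.
So the root s0 does not force ((p1 ∧ p2) → p2) → (p2 → p3); the model is a countermodel.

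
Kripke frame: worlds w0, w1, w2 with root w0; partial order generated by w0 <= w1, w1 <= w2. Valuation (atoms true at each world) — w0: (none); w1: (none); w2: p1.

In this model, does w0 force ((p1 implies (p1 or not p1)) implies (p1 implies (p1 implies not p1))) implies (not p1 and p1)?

Yes

w0 forces ((p1 implies (p1 or not p1)) implies (p1 implies (p1 implies not p1))) implies (not p1 and p1) vacuously: no world accessible from w0 forces the antecedent (p1 implies (p1 or not p1)) implies (p1 implies (p1 implies not p1)).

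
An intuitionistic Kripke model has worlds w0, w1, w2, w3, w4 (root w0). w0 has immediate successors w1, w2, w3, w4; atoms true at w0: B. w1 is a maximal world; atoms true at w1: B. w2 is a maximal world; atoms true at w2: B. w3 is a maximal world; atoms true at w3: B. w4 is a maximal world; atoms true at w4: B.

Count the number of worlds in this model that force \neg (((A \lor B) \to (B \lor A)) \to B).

w0: does not force it — w0 \nVdash \neg (((A \lor B) \to (B \lor A)) \to B) since w0 is accessible from w0 and w0 \Vdash ((A \lor B) \to (B \lor A)) \to B.
w1: does not force it.
w2: does not force it.
w3: does not force it.
w4: does not force it.
Worlds forcing the formula: { }.

0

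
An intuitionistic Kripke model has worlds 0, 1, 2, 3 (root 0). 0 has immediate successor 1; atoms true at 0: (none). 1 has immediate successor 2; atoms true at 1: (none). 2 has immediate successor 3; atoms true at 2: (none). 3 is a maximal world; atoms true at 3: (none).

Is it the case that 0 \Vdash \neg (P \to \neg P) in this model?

0 \nVdash \neg (P \to \neg P) since 0 is accessible from 0 and 0 \Vdash P \to \neg P.
0 \Vdash P \to \neg P vacuously: no world accessible from 0 forces the antecedent P.

No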